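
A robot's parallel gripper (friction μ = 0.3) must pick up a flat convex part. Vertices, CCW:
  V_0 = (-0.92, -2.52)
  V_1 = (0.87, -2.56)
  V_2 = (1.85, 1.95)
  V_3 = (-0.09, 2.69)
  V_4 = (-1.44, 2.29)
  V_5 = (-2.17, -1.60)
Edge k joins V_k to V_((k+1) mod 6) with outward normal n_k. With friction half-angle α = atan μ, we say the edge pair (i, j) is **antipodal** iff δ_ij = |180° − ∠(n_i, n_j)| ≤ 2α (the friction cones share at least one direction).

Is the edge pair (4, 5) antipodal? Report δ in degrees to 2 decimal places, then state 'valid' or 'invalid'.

α = atan 0.3 = 16.70°;  2α = 33.40°
edge 4: e_4 = (-0.73, -3.89);  n_4 = (-0.9828, +0.1844)
edge 5: e_5 = (+1.25, -0.92);  n_5 = (-0.5928, -0.8054)
∠(n_4, n_5) = 64.28°
δ = |180° − 64.28°| = 115.72°
115.72° > 2α = 33.40°  →  invalid

δ = 115.72°, invalid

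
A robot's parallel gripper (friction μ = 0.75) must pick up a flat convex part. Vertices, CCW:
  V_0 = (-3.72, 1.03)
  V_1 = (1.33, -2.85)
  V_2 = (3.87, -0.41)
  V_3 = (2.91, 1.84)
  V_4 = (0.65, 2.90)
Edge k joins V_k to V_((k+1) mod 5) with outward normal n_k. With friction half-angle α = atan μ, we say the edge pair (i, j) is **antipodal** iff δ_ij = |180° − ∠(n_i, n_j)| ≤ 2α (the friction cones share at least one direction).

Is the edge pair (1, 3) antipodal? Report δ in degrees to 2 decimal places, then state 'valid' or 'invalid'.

δ = 68.98°, valid

α = atan 0.75 = 36.87°;  2α = 73.74°
edge 1: e_1 = (+2.54, +2.44);  n_1 = (+0.6928, -0.7212)
edge 3: e_3 = (-2.26, +1.06);  n_3 = (+0.4246, +0.9054)
∠(n_1, n_3) = 111.02°
δ = |180° − 111.02°| = 68.98°
68.98° ≤ 2α = 73.74°  →  valid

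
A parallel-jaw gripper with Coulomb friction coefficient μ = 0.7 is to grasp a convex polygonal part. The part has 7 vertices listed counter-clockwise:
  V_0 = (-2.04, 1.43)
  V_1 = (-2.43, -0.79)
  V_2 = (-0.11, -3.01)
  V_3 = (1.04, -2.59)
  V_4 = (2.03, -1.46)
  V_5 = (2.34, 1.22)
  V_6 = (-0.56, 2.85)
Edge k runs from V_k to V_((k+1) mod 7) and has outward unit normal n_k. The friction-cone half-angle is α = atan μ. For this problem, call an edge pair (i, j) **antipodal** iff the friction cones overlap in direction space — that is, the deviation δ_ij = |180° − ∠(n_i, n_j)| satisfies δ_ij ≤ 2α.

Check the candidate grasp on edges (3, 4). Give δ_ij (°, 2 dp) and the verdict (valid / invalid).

α = atan 0.7 = 34.99°;  2α = 69.98°
edge 3: e_3 = (+0.99, +1.13);  n_3 = (+0.7522, -0.6590)
edge 4: e_4 = (+0.31, +2.68);  n_4 = (+0.9934, -0.1149)
∠(n_3, n_4) = 34.62°
δ = |180° − 34.62°| = 145.38°
145.38° > 2α = 69.98°  →  invalid

δ = 145.38°, invalid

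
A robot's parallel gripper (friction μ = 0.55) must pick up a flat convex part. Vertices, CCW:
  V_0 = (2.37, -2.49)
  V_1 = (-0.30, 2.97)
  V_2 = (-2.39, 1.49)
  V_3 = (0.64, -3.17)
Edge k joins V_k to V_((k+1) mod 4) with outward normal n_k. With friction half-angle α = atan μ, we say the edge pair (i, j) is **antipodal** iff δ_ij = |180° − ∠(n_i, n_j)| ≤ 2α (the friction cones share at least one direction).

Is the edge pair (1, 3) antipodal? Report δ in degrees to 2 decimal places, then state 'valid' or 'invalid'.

α = atan 0.55 = 28.81°;  2α = 57.62°
edge 1: e_1 = (-2.09, -1.48);  n_1 = (-0.5779, +0.8161)
edge 3: e_3 = (+1.73, +0.68);  n_3 = (+0.3658, -0.9307)
∠(n_1, n_3) = 166.15°
δ = |180° − 166.15°| = 13.85°
13.85° ≤ 2α = 57.62°  →  valid

δ = 13.85°, valid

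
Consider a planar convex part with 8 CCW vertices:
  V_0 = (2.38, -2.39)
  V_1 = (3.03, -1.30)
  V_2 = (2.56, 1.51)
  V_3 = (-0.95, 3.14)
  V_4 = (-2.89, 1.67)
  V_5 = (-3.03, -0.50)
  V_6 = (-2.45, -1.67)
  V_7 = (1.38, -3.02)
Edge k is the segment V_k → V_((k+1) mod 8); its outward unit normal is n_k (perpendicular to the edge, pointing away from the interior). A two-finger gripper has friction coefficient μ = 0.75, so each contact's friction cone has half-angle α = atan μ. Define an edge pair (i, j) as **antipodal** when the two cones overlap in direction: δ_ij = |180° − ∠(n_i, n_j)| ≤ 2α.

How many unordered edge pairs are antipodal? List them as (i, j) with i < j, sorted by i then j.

α = atan 0.75 = 36.87°;  2α = 73.74°
n_0 = (+0.8589, -0.5122)
n_1 = (+0.9863, +0.1650)
n_2 = (+0.4212, +0.9070)
n_3 = (-0.6039, +0.7970)
n_4 = (-0.9979, +0.0644)
n_5 = (-0.8960, -0.4441)
n_6 = (-0.3324, -0.9431)
n_7 = (+0.5330, -0.8461)
  (0,1): δ = 139.70°  ·
  (0,2): δ = 84.10°  ·
  (0,3): δ = 22.04°  ✓
  (0,4): δ = 27.12°  ✓
  (0,5): δ = 57.18°  ✓
  (0,6): δ = 101.39°  ·
  (0,7): δ = 153.02°  ·
  (1,2): δ = 124.40°  ·
  (1,3): δ = 62.34°  ✓
  (1,4): δ = 13.19°  ✓
  (1,5): δ = 16.87°  ✓
  (1,6): δ = 61.09°  ✓
  (1,7): δ = 112.72°  ·
  (2,3): δ = 117.94°  ·
  (2,4): δ = 68.78°  ✓
  (2,5): δ = 38.72°  ✓
  (2,6): δ = 5.49°  ✓
  (2,7): δ = 57.12°  ✓
  (3,4): δ = 130.84°  ·
  (3,5): δ = 100.78°  ·
  (3,6): δ = 56.57°  ✓
  (3,7): δ = 4.94°  ✓
  (4,5): δ = 149.94°  ·
  (4,6): δ = 105.73°  ·
  (4,7): δ = 54.10°  ✓
  (5,6): δ = 135.79°  ·
  (5,7): δ = 84.16°  ·
  (6,7): δ = 128.37°  ·
antipodal pairs: 14

count = 14; pairs: (0,3), (0,4), (0,5), (1,3), (1,4), (1,5), (1,6), (2,4), (2,5), (2,6), (2,7), (3,6), (3,7), (4,7)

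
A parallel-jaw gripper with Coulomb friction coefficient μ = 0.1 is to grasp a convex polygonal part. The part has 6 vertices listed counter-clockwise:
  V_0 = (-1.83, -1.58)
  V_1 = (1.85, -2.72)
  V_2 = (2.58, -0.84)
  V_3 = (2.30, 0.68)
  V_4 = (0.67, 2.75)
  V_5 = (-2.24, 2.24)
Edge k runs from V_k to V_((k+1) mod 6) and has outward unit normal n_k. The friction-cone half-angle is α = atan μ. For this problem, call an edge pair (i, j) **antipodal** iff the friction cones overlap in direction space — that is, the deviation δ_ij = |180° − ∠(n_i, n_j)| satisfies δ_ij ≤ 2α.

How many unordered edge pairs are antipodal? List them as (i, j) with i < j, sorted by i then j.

α = atan 0.1 = 5.71°;  2α = 11.42°
n_0 = (-0.2959, -0.9552)
n_1 = (+0.9322, -0.3620)
n_2 = (+0.9835, +0.1812)
n_3 = (+0.7857, +0.6187)
n_4 = (-0.1726, +0.9850)
n_5 = (-0.9943, -0.1067)
  (0,1): δ = 94.01°  ·
  (0,2): δ = 62.35°  ·
  (0,3): δ = 34.57°  ·
  (0,4): δ = 27.15°  ·
  (0,5): δ = 113.34°  ·
  (1,2): δ = 148.34°  ·
  (1,3): δ = 120.56°  ·
  (1,4): δ = 58.84°  ·
  (1,5): δ = 27.35°  ·
  (2,3): δ = 152.22°  ·
  (2,4): δ = 90.50°  ·
  (2,5): δ = 4.31°  ✓
  (3,4): δ = 118.28°  ·
  (3,5): δ = 32.09°  ·
  (4,5): δ = 93.81°  ·
antipodal pairs: 1

count = 1; pairs: (2,5)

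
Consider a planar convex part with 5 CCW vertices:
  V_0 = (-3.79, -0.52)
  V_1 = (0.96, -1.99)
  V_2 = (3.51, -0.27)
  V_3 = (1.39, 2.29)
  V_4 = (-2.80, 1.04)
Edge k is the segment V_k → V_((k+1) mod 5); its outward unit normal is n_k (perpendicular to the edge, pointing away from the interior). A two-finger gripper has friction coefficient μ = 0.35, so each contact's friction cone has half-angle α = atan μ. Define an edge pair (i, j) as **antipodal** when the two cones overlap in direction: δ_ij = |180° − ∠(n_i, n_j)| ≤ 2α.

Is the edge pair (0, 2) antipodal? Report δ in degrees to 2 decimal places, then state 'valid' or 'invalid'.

δ = 33.18°, valid

α = atan 0.35 = 19.29°;  2α = 38.58°
edge 0: e_0 = (+4.75, -1.47);  n_0 = (-0.2956, -0.9553)
edge 2: e_2 = (-2.12, +2.56);  n_2 = (+0.7702, +0.6378)
∠(n_0, n_2) = 146.82°
δ = |180° − 146.82°| = 33.18°
33.18° ≤ 2α = 38.58°  →  valid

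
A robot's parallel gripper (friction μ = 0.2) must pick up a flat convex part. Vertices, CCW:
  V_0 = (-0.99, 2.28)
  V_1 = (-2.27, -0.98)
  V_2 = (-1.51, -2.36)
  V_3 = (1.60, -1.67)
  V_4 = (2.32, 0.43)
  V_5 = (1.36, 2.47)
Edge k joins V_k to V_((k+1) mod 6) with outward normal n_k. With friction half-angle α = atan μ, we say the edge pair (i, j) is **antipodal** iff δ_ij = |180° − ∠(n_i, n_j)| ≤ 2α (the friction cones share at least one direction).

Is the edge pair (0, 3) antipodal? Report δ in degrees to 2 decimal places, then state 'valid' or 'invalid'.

δ = 2.51°, valid

α = atan 0.2 = 11.31°;  2α = 22.62°
edge 0: e_0 = (-1.28, -3.26);  n_0 = (-0.9308, +0.3655)
edge 3: e_3 = (+0.72, +2.10);  n_3 = (+0.9459, -0.3243)
∠(n_0, n_3) = 177.49°
δ = |180° − 177.49°| = 2.51°
2.51° ≤ 2α = 22.62°  →  valid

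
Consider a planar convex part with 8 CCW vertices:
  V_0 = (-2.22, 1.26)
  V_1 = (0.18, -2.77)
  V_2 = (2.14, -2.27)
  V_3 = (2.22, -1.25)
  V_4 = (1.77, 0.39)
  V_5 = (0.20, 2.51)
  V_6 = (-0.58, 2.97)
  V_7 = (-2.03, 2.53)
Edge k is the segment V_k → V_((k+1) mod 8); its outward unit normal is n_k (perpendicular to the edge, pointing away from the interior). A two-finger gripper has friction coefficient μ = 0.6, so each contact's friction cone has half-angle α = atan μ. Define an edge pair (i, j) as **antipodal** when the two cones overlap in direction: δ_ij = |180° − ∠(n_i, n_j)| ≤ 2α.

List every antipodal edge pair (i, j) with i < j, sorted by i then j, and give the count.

count = 9; pairs: (0,2), (0,3), (0,4), (0,5), (1,5), (1,6), (2,7), (3,7), (4,7)

α = atan 0.6 = 30.96°;  2α = 61.93°
n_0 = (-0.8592, -0.5117)
n_1 = (+0.2472, -0.9690)
n_2 = (+0.9969, -0.0782)
n_3 = (+0.9644, +0.2646)
n_4 = (+0.8036, +0.5951)
n_5 = (+0.5080, +0.8614)
n_6 = (-0.2904, +0.9569)
n_7 = (-0.9890, +0.1480)
  (0,1): δ = 106.46°  ·
  (0,2): δ = 35.26°  ✓
  (0,3): δ = 15.43°  ✓
  (0,4): δ = 5.75°  ✓
  (0,5): δ = 28.70°  ✓
  (0,6): δ = 76.11°  ·
  (0,7): δ = 140.72°  ·
  (1,2): δ = 108.80°  ·
  (1,3): δ = 88.97°  ·
  (1,4): δ = 67.79°  ·
  (1,5): δ = 44.84°  ✓
  (1,6): δ = 2.57°  ✓
  (1,7): δ = 67.18°  ·
  (2,3): δ = 160.17°  ·
  (2,4): δ = 138.99°  ·
  (2,5): δ = 116.05°  ·
  (2,6): δ = 68.64°  ·
  (2,7): δ = 4.02°  ✓
  (3,4): δ = 158.82°  ·
  (3,5): δ = 135.87°  ·
  (3,6): δ = 88.46°  ·
  (3,7): δ = 23.85°  ✓
  (4,5): δ = 157.05°  ·
  (4,6): δ = 109.64°  ·
  (4,7): δ = 45.03°  ✓
  (5,6): δ = 132.59°  ·
  (5,7): δ = 67.98°  ·
  (6,7): δ = 115.39°  ·
antipodal pairs: 9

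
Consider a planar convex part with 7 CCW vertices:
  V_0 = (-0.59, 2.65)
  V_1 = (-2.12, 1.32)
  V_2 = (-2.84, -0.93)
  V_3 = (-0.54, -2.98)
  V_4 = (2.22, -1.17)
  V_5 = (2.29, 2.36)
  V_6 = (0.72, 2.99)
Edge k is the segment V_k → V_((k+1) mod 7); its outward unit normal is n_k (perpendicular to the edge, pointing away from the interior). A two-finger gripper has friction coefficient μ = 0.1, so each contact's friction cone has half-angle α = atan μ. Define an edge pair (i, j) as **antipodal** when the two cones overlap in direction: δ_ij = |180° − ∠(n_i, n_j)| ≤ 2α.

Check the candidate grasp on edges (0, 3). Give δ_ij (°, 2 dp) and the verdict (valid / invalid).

δ = 7.74°, valid

α = atan 0.1 = 5.71°;  2α = 11.42°
edge 0: e_0 = (-1.53, -1.33);  n_0 = (-0.6561, +0.7547)
edge 3: e_3 = (+2.76, +1.81);  n_3 = (+0.5484, -0.8362)
∠(n_0, n_3) = 172.26°
δ = |180° − 172.26°| = 7.74°
7.74° ≤ 2α = 11.42°  →  valid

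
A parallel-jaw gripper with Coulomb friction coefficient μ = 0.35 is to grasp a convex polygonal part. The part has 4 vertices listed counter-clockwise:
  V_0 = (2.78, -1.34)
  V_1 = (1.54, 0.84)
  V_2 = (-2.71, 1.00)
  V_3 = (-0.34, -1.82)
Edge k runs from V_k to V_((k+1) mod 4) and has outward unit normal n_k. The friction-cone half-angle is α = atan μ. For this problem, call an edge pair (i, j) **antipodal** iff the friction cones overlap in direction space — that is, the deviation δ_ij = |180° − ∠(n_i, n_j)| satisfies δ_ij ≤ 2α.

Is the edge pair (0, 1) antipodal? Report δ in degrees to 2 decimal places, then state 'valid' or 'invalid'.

δ = 121.79°, invalid

α = atan 0.35 = 19.29°;  2α = 38.58°
edge 0: e_0 = (-1.24, +2.18);  n_0 = (+0.8692, +0.4944)
edge 1: e_1 = (-4.25, +0.16);  n_1 = (+0.0376, +0.9993)
∠(n_0, n_1) = 58.21°
δ = |180° − 58.21°| = 121.79°
121.79° > 2α = 38.58°  →  invalid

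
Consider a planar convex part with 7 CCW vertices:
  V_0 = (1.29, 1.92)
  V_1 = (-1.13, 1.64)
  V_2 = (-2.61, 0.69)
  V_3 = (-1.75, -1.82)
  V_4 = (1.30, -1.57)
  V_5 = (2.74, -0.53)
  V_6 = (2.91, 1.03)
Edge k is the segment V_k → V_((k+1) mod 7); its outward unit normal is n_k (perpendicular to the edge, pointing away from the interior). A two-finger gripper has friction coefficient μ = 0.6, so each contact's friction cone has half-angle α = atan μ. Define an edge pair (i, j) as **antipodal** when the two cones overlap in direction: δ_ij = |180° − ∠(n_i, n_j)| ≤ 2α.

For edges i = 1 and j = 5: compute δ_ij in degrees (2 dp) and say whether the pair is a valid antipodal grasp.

α = atan 0.6 = 30.96°;  2α = 61.93°
edge 1: e_1 = (-1.48, -0.95);  n_1 = (-0.5402, +0.8415)
edge 5: e_5 = (+0.17, +1.56);  n_5 = (+0.9941, -0.1083)
∠(n_1, n_5) = 128.92°
δ = |180° − 128.92°| = 51.08°
51.08° ≤ 2α = 61.93°  →  valid

δ = 51.08°, valid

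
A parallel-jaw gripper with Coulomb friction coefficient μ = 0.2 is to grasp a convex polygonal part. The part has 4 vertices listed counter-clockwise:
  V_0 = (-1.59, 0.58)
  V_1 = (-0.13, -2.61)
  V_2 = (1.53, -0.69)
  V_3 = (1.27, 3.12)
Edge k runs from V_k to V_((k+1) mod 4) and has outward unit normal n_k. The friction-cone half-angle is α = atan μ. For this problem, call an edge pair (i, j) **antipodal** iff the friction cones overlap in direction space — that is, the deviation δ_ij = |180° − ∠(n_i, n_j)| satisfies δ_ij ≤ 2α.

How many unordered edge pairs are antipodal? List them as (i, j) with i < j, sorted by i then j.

count = 2; pairs: (0,2), (1,3)

α = atan 0.2 = 11.31°;  2α = 22.62°
n_0 = (-0.9093, -0.4162)
n_1 = (+0.7565, -0.6540)
n_2 = (+0.9977, +0.0681)
n_3 = (-0.6640, +0.7477)
  (0,1): δ = 65.44°  ·
  (0,2): δ = 20.69°  ✓
  (0,3): δ = 107.02°  ·
  (1,2): δ = 135.25°  ·
  (1,3): δ = 7.55°  ✓
  (2,3): δ = 52.30°  ·
antipodal pairs: 2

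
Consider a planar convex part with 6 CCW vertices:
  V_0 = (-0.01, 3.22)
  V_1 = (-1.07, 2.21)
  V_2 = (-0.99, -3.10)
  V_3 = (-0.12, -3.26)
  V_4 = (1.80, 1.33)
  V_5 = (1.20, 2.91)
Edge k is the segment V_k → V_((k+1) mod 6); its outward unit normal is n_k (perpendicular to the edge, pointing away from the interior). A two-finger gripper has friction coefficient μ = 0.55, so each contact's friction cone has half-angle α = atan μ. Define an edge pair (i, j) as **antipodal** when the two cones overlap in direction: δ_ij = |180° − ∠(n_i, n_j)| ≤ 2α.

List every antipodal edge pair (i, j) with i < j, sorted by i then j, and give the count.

count = 5; pairs: (0,2), (0,3), (1,3), (1,4), (2,5)

α = atan 0.55 = 28.81°;  2α = 57.62°
n_0 = (-0.6898, +0.7240)
n_1 = (-0.9999, -0.0151)
n_2 = (-0.1809, -0.9835)
n_3 = (+0.9225, -0.3859)
n_4 = (+0.9349, +0.3550)
n_5 = (+0.2482, +0.9687)
  (0,1): δ = 132.75°  ·
  (0,2): δ = 54.04°  ✓
  (0,3): δ = 23.68°  ✓
  (0,4): δ = 67.18°  ·
  (0,5): δ = 122.01°  ·
  (1,2): δ = 101.28°  ·
  (1,3): δ = 23.56°  ✓
  (1,4): δ = 19.93°  ✓
  (1,5): δ = 74.77°  ·
  (2,3): δ = 102.28°  ·
  (2,4): δ = 58.79°  ·
  (2,5): δ = 3.95°  ✓
  (3,4): δ = 136.51°  ·
  (3,5): δ = 81.67°  ·
  (4,5): δ = 125.16°  ·
antipodal pairs: 5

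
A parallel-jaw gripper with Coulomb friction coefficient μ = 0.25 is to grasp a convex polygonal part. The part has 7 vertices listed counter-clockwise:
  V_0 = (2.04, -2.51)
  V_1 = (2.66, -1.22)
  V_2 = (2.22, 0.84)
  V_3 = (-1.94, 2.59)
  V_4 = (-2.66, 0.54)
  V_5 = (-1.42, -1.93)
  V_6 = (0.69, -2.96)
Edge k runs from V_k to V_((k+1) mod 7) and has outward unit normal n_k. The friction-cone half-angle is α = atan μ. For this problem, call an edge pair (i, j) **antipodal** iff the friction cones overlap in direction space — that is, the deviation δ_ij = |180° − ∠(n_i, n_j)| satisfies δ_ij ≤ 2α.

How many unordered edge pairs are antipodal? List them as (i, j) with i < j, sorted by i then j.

α = atan 0.25 = 14.04°;  2α = 28.07°
n_0 = (+0.9013, -0.4332)
n_1 = (+0.9779, +0.2089)
n_2 = (+0.3878, +0.9218)
n_3 = (-0.9435, +0.3314)
n_4 = (-0.8937, -0.4487)
n_5 = (-0.4387, -0.8986)
n_6 = (+0.3162, -0.9487)
  (0,1): δ = 142.27°  ·
  (0,2): δ = 87.15°  ·
  (0,3): δ = 6.32°  ✓
  (0,4): δ = 52.33°  ·
  (0,5): δ = 89.65°  ·
  (0,6): δ = 134.10°  ·
  (1,2): δ = 124.87°  ·
  (1,3): δ = 31.41°  ·
  (1,4): δ = 14.60°  ✓
  (1,5): δ = 51.92°  ·
  (1,6): δ = 96.38°  ·
  (2,3): δ = 86.54°  ·
  (2,4): δ = 40.53°  ·
  (2,5): δ = 3.20°  ✓
  (2,6): δ = 41.25°  ·
  (3,4): δ = 133.99°  ·
  (3,5): δ = 96.67°  ·
  (3,6): δ = 52.21°  ·
  (4,5): δ = 142.68°  ·
  (4,6): δ = 98.22°  ·
  (5,6): δ = 135.55°  ·
antipodal pairs: 3

count = 3; pairs: (0,3), (1,4), (2,5)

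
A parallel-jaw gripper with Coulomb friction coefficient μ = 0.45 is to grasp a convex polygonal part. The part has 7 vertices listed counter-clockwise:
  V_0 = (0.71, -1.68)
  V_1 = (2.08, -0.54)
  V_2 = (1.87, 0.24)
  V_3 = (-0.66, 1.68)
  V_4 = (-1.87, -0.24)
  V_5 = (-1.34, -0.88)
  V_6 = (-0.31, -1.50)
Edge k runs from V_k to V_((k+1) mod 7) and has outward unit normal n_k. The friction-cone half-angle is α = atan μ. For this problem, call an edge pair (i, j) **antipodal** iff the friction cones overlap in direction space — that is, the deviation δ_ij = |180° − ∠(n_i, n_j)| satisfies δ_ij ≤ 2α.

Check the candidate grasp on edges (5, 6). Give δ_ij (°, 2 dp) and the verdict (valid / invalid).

α = atan 0.45 = 24.23°;  2α = 48.46°
edge 5: e_5 = (+1.03, -0.62);  n_5 = (-0.5157, -0.8568)
edge 6: e_6 = (+1.02, -0.18);  n_6 = (-0.1738, -0.9848)
∠(n_5, n_6) = 21.04°
δ = |180° − 21.04°| = 158.96°
158.96° > 2α = 48.46°  →  invalid

δ = 158.96°, invalid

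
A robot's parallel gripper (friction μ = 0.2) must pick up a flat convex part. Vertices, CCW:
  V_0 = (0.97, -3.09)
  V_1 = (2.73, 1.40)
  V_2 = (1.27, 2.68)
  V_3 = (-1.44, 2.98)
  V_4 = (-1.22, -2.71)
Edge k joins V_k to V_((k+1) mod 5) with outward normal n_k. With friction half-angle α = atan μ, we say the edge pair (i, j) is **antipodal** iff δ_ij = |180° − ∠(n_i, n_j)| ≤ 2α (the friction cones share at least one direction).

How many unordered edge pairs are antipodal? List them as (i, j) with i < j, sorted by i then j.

count = 1; pairs: (2,4)

α = atan 0.2 = 11.31°;  2α = 22.62°
n_0 = (+0.9310, -0.3649)
n_1 = (+0.6592, +0.7519)
n_2 = (+0.1100, +0.9939)
n_3 = (-0.9993, -0.0386)
n_4 = (-0.1710, -0.9853)
  (0,1): δ = 109.84°  ·
  (0,2): δ = 74.91°  ·
  (0,3): δ = 23.62°  ·
  (0,4): δ = 101.56°  ·
  (1,2): δ = 145.08°  ·
  (1,3): δ = 46.54°  ·
  (1,4): δ = 31.40°  ·
  (2,3): δ = 81.47°  ·
  (2,4): δ = 3.53°  ✓
  (3,4): δ = 102.06°  ·
antipodal pairs: 1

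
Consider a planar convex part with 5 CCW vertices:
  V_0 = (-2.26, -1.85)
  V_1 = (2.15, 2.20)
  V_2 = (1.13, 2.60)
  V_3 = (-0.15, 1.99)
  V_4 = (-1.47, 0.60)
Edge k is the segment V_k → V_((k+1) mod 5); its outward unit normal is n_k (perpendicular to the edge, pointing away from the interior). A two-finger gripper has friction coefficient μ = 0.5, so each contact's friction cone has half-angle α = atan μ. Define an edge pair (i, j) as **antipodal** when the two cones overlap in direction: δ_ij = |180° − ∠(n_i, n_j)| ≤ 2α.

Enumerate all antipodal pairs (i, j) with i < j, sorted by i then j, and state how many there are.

α = atan 0.5 = 26.57°;  2α = 53.13°
n_0 = (+0.6764, -0.7365)
n_1 = (+0.3651, +0.9310)
n_2 = (-0.4302, +0.9027)
n_3 = (-0.7251, +0.6886)
n_4 = (-0.9517, +0.3069)
  (0,1): δ = 63.98°  ·
  (0,2): δ = 17.08°  ✓
  (0,3): δ = 3.92°  ✓
  (0,4): δ = 29.56°  ✓
  (1,2): δ = 133.11°  ·
  (1,3): δ = 112.11°  ·
  (1,4): δ = 86.46°  ·
  (2,3): δ = 159.00°  ·
  (2,4): δ = 133.35°  ·
  (3,4): δ = 154.35°  ·
antipodal pairs: 3

count = 3; pairs: (0,2), (0,3), (0,4)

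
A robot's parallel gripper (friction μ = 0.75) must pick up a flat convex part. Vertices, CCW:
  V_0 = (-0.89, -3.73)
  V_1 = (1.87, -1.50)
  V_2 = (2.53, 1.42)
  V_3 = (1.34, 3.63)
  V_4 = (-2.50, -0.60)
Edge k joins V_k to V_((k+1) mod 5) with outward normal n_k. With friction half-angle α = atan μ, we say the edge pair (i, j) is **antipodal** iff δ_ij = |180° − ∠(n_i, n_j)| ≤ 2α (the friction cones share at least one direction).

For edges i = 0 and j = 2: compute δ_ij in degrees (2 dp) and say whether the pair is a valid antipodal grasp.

α = atan 0.75 = 36.87°;  2α = 73.74°
edge 0: e_0 = (+2.76, +2.23);  n_0 = (+0.6285, -0.7778)
edge 2: e_2 = (-1.19, +2.21);  n_2 = (+0.8805, +0.4741)
∠(n_0, n_2) = 79.36°
δ = |180° − 79.36°| = 100.64°
100.64° > 2α = 73.74°  →  invalid

δ = 100.64°, invalid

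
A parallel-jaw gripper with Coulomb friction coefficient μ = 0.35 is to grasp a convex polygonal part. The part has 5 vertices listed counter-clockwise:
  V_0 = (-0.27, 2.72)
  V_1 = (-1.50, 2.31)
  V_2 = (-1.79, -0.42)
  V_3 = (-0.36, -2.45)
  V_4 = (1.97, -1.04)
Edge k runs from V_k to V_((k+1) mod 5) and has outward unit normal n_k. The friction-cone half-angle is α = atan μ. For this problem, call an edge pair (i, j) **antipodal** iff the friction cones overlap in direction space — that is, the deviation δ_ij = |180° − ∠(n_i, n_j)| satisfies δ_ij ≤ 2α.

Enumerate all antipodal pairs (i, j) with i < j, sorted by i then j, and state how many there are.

count = 3; pairs: (0,3), (1,4), (2,4)

α = atan 0.35 = 19.29°;  2α = 38.58°
n_0 = (-0.3162, +0.9487)
n_1 = (-0.9944, +0.1056)
n_2 = (-0.8175, -0.5759)
n_3 = (+0.5177, -0.8555)
n_4 = (+0.8591, +0.5118)
  (0,1): δ = 114.50°  ·
  (0,2): δ = 73.27°  ·
  (0,3): δ = 12.75°  ✓
  (0,4): δ = 102.35°  ·
  (1,2): δ = 138.77°  ·
  (1,3): δ = 52.76°  ·
  (1,4): δ = 36.85°  ✓
  (2,3): δ = 93.98°  ·
  (2,4): δ = 4.38°  ✓
  (3,4): δ = 90.40°  ·
antipodal pairs: 3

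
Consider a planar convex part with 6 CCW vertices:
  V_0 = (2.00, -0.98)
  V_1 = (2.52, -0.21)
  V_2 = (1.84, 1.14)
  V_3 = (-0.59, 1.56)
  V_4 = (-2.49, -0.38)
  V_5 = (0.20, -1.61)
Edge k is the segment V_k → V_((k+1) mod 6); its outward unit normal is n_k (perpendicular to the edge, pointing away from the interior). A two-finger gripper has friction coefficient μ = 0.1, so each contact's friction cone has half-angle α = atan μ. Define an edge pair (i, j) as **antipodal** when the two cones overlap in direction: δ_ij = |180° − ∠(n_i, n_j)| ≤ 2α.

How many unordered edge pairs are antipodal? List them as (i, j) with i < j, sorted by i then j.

α = atan 0.1 = 5.71°;  2α = 11.42°
n_0 = (+0.8287, -0.5597)
n_1 = (+0.8931, +0.4499)
n_2 = (+0.1703, +0.9854)
n_3 = (-0.7144, +0.6997)
n_4 = (-0.4158, -0.9094)
n_5 = (+0.3304, -0.9439)
  (0,1): δ = 119.23°  ·
  (0,2): δ = 65.77°  ·
  (0,3): δ = 10.37°  ✓
  (0,4): δ = 99.46°  ·
  (0,5): δ = 143.32°  ·
  (1,2): δ = 126.54°  ·
  (1,3): δ = 71.14°  ·
  (1,4): δ = 38.69°  ·
  (1,5): δ = 82.56°  ·
  (2,3): δ = 124.60°  ·
  (2,4): δ = 14.77°  ·
  (2,5): δ = 29.10°  ·
  (3,4): δ = 70.17°  ·
  (3,5): δ = 26.31°  ·
  (4,5): δ = 136.14°  ·
antipodal pairs: 1

count = 1; pairs: (0,3)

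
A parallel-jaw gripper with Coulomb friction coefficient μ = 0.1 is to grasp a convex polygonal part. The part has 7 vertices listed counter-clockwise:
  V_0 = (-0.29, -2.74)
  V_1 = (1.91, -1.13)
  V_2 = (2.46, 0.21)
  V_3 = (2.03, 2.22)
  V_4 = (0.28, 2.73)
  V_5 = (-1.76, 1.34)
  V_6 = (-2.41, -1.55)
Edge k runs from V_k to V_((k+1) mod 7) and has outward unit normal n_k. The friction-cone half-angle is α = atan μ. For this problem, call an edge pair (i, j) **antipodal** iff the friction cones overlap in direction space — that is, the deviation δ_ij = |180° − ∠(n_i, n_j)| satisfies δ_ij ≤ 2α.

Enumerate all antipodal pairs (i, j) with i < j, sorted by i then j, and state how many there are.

count = 2; pairs: (0,4), (1,5)

α = atan 0.1 = 5.71°;  2α = 11.42°
n_0 = (+0.5906, -0.8070)
n_1 = (+0.9251, -0.3797)
n_2 = (+0.9779, +0.2092)
n_3 = (+0.2798, +0.9601)
n_4 = (-0.5631, +0.8264)
n_5 = (-0.9756, +0.2194)
n_6 = (-0.4895, -0.8720)
  (0,1): δ = 148.51°  ·
  (0,2): δ = 114.12°  ·
  (0,3): δ = 52.44°  ·
  (0,4): δ = 1.93°  ✓
  (0,5): δ = 41.13°  ·
  (0,6): δ = 114.50°  ·
  (1,2): δ = 145.61°  ·
  (1,3): δ = 83.93°  ·
  (1,4): δ = 33.41°  ·
  (1,5): δ = 9.64°  ✓
  (1,6): δ = 83.01°  ·
  (2,3): δ = 118.32°  ·
  (2,4): δ = 67.81°  ·
  (2,5): δ = 24.75°  ·
  (2,6): δ = 48.62°  ·
  (3,4): δ = 129.48°  ·
  (3,5): δ = 86.43°  ·
  (3,6): δ = 13.06°  ·
  (4,5): δ = 136.95°  ·
  (4,6): δ = 63.58°  ·
  (5,6): δ = 106.63°  ·
antipodal pairs: 2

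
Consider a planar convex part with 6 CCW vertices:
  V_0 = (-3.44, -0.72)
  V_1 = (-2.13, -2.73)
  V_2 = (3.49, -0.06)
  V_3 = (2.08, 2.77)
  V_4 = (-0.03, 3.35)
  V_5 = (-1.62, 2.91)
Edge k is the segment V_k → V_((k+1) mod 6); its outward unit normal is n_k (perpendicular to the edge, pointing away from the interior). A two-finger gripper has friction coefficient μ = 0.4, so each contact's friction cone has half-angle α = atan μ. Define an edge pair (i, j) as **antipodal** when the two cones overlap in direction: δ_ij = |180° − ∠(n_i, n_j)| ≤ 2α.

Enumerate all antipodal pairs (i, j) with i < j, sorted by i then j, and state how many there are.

α = atan 0.4 = 21.80°;  2α = 43.60°
n_0 = (-0.8378, -0.5460)
n_1 = (+0.4291, -0.9032)
n_2 = (+0.8951, +0.4459)
n_3 = (+0.2651, +0.9642)
n_4 = (-0.2667, +0.9638)
n_5 = (-0.8939, +0.4482)
  (0,1): δ = 97.68°  ·
  (0,2): δ = 6.61°  ✓
  (0,3): δ = 41.54°  ✓
  (0,4): δ = 72.37°  ·
  (0,5): δ = 120.28°  ·
  (1,2): δ = 88.93°  ·
  (1,3): δ = 40.78°  ✓
  (1,4): δ = 9.94°  ✓
  (1,5): δ = 37.96°  ✓
  (2,3): δ = 131.85°  ·
  (2,4): δ = 101.02°  ·
  (2,5): δ = 53.11°  ·
  (3,4): δ = 149.16°  ·
  (3,5): δ = 101.26°  ·
  (4,5): δ = 132.10°  ·
antipodal pairs: 5

count = 5; pairs: (0,2), (0,3), (1,3), (1,4), (1,5)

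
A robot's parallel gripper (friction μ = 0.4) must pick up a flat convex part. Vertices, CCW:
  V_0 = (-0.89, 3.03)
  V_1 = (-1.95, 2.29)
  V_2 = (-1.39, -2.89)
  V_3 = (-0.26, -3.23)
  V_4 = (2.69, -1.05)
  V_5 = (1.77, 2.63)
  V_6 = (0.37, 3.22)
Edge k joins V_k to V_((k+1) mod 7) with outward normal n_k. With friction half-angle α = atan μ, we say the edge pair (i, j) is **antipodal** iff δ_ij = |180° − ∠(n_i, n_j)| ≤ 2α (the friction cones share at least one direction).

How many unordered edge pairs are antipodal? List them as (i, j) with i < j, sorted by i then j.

count = 5; pairs: (0,3), (1,4), (2,5), (2,6), (3,6)

α = atan 0.4 = 21.80°;  2α = 43.60°
n_0 = (-0.5724, +0.8200)
n_1 = (-0.9942, -0.1075)
n_2 = (-0.2881, -0.9576)
n_3 = (+0.5943, -0.8042)
n_4 = (+0.9701, +0.2425)
n_5 = (+0.3884, +0.9215)
n_6 = (-0.1491, +0.9888)
  (0,1): δ = 118.75°  ·
  (0,2): δ = 51.67°  ·
  (0,3): δ = 1.54°  ✓
  (0,4): δ = 69.12°  ·
  (0,5): δ = 122.23°  ·
  (0,6): δ = 153.66°  ·
  (1,2): δ = 112.92°  ·
  (1,3): δ = 59.71°  ·
  (1,4): δ = 7.87°  ✓
  (1,5): δ = 60.98°  ·
  (1,6): δ = 92.41°  ·
  (2,3): δ = 126.79°  ·
  (2,4): δ = 59.22°  ·
  (2,5): δ = 6.11°  ✓
  (2,6): δ = 25.32°  ✓
  (3,4): δ = 112.43°  ·
  (3,5): δ = 59.32°  ·
  (3,6): δ = 27.89°  ✓
  (4,5): δ = 126.89°  ·
  (4,6): δ = 95.46°  ·
  (5,6): δ = 148.57°  ·
antipodal pairs: 5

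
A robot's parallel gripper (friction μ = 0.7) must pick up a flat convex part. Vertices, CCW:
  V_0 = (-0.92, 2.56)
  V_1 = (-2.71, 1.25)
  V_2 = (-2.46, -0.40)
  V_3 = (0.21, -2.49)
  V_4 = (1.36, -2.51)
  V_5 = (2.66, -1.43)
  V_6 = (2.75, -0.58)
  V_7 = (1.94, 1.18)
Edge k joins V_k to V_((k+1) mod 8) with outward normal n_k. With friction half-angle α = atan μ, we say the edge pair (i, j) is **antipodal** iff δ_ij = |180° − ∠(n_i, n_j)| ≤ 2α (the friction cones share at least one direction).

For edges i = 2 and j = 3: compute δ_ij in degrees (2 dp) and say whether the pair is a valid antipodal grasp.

α = atan 0.7 = 34.99°;  2α = 69.98°
edge 2: e_2 = (+2.67, -2.09);  n_2 = (-0.6164, -0.7874)
edge 3: e_3 = (+1.15, -0.02);  n_3 = (-0.0174, -0.9998)
∠(n_2, n_3) = 37.06°
δ = |180° − 37.06°| = 142.94°
142.94° > 2α = 69.98°  →  invalid

δ = 142.94°, invalid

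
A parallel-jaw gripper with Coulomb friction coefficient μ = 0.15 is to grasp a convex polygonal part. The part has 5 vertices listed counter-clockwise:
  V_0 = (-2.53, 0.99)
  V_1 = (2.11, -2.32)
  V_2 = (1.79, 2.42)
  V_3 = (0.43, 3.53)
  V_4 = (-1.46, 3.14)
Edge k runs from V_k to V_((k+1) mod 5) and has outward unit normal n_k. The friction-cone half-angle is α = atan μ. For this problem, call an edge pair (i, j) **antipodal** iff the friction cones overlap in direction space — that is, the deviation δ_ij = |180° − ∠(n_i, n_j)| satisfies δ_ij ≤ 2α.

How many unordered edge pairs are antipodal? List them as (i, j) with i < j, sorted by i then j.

α = atan 0.15 = 8.53°;  2α = 17.06°
n_0 = (-0.5807, -0.8141)
n_1 = (+0.9977, +0.0674)
n_2 = (+0.6323, +0.7747)
n_3 = (-0.2021, +0.9794)
n_4 = (-0.8953, +0.4455)
  (0,1): δ = 50.64°  ·
  (0,2): δ = 3.72°  ✓
  (0,3): δ = 47.16°  ·
  (0,4): δ = 99.04°  ·
  (1,2): δ = 133.08°  ·
  (1,3): δ = 82.20°  ·
  (1,4): δ = 30.32°  ·
  (2,3): δ = 129.12°  ·
  (2,4): δ = 77.24°  ·
  (3,4): δ = 128.12°  ·
antipodal pairs: 1

count = 1; pairs: (0,2)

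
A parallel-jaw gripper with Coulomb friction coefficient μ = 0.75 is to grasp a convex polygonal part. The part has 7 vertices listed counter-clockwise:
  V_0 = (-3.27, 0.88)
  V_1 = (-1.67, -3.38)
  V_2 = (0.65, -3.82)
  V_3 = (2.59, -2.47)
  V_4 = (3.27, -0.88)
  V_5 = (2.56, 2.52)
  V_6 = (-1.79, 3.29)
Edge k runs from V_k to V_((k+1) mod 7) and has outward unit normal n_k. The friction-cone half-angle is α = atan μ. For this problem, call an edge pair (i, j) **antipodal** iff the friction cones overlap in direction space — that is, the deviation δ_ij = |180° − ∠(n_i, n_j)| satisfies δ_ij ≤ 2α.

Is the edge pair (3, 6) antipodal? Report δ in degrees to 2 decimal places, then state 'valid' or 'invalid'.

δ = 8.40°, valid

α = atan 0.75 = 36.87°;  2α = 73.74°
edge 3: e_3 = (+0.68, +1.59);  n_3 = (+0.9194, -0.3932)
edge 6: e_6 = (-1.48, -2.41);  n_6 = (-0.8521, +0.5233)
∠(n_3, n_6) = 171.60°
δ = |180° − 171.60°| = 8.40°
8.40° ≤ 2α = 73.74°  →  valid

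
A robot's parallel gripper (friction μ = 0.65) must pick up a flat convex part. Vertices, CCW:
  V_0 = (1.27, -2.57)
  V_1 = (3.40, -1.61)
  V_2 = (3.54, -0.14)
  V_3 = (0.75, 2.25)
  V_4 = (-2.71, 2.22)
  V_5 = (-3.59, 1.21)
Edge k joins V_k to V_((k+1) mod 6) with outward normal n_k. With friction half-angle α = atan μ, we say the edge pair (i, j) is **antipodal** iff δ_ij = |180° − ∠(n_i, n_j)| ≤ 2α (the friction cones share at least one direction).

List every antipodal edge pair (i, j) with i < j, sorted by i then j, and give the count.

count = 7; pairs: (0,2), (0,3), (0,4), (1,4), (1,5), (2,5), (3,5)

α = atan 0.65 = 33.02°;  2α = 66.05°
n_0 = (+0.4109, -0.9117)
n_1 = (+0.9955, -0.0948)
n_2 = (+0.6506, +0.7594)
n_3 = (-0.0087, +1.0000)
n_4 = (-0.7540, +0.6569)
n_5 = (-0.6139, -0.7894)
  (0,1): δ = 119.70°  ·
  (0,2): δ = 64.85°  ✓
  (0,3): δ = 23.76°  ✓
  (0,4): δ = 24.67°  ✓
  (0,5): δ = 117.86°  ·
  (1,2): δ = 125.14°  ·
  (1,3): δ = 84.06°  ·
  (1,4): δ = 35.62°  ✓
  (1,5): δ = 57.57°  ✓
  (2,3): δ = 138.92°  ·
  (2,4): δ = 90.48°  ·
  (2,5): δ = 2.71°  ✓
  (3,4): δ = 131.56°  ·
  (3,5): δ = 38.37°  ✓
  (4,5): δ = 86.81°  ·
antipodal pairs: 7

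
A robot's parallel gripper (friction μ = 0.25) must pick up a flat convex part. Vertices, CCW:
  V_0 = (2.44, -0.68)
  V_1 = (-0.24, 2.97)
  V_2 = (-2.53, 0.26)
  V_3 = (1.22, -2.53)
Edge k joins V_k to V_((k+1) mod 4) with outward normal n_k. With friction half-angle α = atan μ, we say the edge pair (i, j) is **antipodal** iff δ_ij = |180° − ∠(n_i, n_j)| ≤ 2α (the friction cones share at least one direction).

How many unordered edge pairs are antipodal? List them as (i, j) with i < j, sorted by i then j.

count = 2; pairs: (0,2), (1,3)

α = atan 0.25 = 14.04°;  2α = 28.07°
n_0 = (+0.8061, +0.5918)
n_1 = (-0.7638, +0.6454)
n_2 = (-0.5969, -0.8023)
n_3 = (+0.8348, -0.5505)
  (0,1): δ = 76.49°  ·
  (0,2): δ = 17.06°  ✓
  (0,3): δ = 110.31°  ·
  (1,2): δ = 86.45°  ·
  (1,3): δ = 6.80°  ✓
  (2,3): δ = 86.75°  ·
antipodal pairs: 2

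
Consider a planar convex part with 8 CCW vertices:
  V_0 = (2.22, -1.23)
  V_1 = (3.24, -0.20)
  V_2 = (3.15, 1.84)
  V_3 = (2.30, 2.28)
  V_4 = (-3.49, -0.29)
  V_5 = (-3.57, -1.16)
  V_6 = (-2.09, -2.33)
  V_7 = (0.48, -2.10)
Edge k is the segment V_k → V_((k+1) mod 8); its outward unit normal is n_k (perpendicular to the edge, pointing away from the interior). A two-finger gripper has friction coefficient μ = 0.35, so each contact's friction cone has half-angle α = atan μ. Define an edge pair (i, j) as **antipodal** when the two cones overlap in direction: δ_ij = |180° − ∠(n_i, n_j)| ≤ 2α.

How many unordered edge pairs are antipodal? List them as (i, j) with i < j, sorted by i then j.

count = 6; pairs: (0,3), (1,4), (2,5), (2,6), (3,6), (3,7)

α = atan 0.35 = 19.29°;  2α = 38.58°
n_0 = (+0.7105, -0.7036)
n_1 = (+0.9990, +0.0441)
n_2 = (+0.4597, +0.8881)
n_3 = (-0.4057, +0.9140)
n_4 = (-0.9958, +0.0916)
n_5 = (-0.6202, -0.7845)
n_6 = (+0.0891, -0.9960)
n_7 = (+0.4472, -0.8944)
  (0,1): δ = 132.75°  ·
  (0,2): δ = 72.65°  ·
  (0,3): δ = 21.34°  ✓
  (0,4): δ = 39.47°  ·
  (0,5): δ = 96.39°  ·
  (0,6): δ = 139.83°  ·
  (0,7): δ = 161.29°  ·
  (1,2): δ = 119.89°  ·
  (1,3): δ = 68.59°  ·
  (1,4): δ = 7.78°  ✓
  (1,5): δ = 49.15°  ·
  (1,6): δ = 92.59°  ·
  (1,7): δ = 114.04°  ·
  (2,3): δ = 128.70°  ·
  (2,4): δ = 67.89°  ·
  (2,5): δ = 10.96°  ✓
  (2,6): δ = 32.48°  ✓
  (2,7): δ = 53.93°  ·
  (3,4): δ = 119.19°  ·
  (3,5): δ = 62.26°  ·
  (3,6): δ = 18.82°  ✓
  (3,7): δ = 2.63°  ✓
  (4,5): δ = 123.07°  ·
  (4,6): δ = 79.63°  ·
  (4,7): δ = 58.18°  ·
  (5,6): δ = 136.56°  ·
  (5,7): δ = 115.11°  ·
  (6,7): δ = 158.55°  ·
antipodal pairs: 6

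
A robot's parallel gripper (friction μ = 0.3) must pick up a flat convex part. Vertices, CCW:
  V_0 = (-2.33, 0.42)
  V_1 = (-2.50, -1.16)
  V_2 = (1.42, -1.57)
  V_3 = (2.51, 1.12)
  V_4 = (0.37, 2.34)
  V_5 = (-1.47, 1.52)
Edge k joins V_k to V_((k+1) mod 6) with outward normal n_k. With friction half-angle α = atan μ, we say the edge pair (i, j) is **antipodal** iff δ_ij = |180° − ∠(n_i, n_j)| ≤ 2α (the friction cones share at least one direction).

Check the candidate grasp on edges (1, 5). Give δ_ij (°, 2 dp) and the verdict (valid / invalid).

α = atan 0.3 = 16.70°;  2α = 33.40°
edge 1: e_1 = (+3.92, -0.41);  n_1 = (-0.1040, -0.9946)
edge 5: e_5 = (-0.86, -1.10);  n_5 = (-0.7878, +0.6159)
∠(n_1, n_5) = 122.05°
δ = |180° − 122.05°| = 57.95°
57.95° > 2α = 33.40°  →  invalid

δ = 57.95°, invalid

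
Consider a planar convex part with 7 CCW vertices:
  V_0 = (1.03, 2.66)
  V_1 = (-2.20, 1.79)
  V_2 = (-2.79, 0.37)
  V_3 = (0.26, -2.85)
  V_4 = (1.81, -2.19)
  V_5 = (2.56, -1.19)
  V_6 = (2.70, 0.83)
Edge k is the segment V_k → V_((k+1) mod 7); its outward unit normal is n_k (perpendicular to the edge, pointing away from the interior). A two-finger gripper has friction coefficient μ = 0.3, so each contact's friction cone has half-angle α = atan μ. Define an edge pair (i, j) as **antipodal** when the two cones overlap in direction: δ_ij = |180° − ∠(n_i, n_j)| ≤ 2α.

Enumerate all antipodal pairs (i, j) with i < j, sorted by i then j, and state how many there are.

count = 4; pairs: (0,3), (1,4), (1,5), (2,6)

α = atan 0.3 = 16.70°;  2α = 33.40°
n_0 = (-0.2601, +0.9656)
n_1 = (-0.9235, +0.3837)
n_2 = (-0.7260, -0.6877)
n_3 = (+0.3918, -0.9201)
n_4 = (+0.8000, -0.6000)
n_5 = (+0.9976, -0.0691)
n_6 = (+0.7387, +0.6741)
  (0,1): δ = 127.64°  ·
  (0,2): δ = 61.63°  ·
  (0,3): δ = 7.99°  ✓
  (0,4): δ = 38.06°  ·
  (0,5): δ = 70.96°  ·
  (0,6): δ = 117.31°  ·
  (1,2): δ = 113.99°  ·
  (1,3): δ = 44.37°  ·
  (1,4): δ = 14.31°  ✓
  (1,5): δ = 18.60°  ✓
  (1,6): δ = 64.95°  ·
  (2,3): δ = 110.38°  ·
  (2,4): δ = 80.32°  ·
  (2,5): δ = 47.41°  ·
  (2,6): δ = 1.06°  ✓
  (3,4): δ = 149.93°  ·
  (3,5): δ = 117.03°  ·
  (3,6): δ = 70.68°  ·
  (4,5): δ = 147.09°  ·
  (4,6): δ = 100.75°  ·
  (5,6): δ = 133.65°  ·
antipodal pairs: 4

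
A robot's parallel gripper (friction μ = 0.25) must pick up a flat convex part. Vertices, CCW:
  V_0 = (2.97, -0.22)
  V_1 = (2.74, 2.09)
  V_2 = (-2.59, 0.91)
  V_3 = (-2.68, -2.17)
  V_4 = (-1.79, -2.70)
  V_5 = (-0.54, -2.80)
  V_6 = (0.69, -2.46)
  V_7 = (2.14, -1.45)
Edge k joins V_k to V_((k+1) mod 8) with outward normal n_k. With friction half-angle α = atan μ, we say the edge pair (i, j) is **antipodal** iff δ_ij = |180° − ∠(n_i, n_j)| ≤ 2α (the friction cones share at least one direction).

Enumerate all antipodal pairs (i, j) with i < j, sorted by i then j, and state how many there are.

α = atan 0.25 = 14.04°;  2α = 28.07°
n_0 = (+0.9951, +0.0991)
n_1 = (-0.2162, +0.9764)
n_2 = (-0.9996, +0.0292)
n_3 = (-0.5117, -0.8592)
n_4 = (-0.0797, -0.9968)
n_5 = (+0.2664, -0.9639)
n_6 = (+0.5716, -0.8206)
n_7 = (+0.8289, -0.5594)
  (0,1): δ = 83.20°  ·
  (0,2): δ = 7.36°  ✓
  (0,3): δ = 53.54°  ·
  (0,4): δ = 79.74°  ·
  (0,5): δ = 99.77°  ·
  (0,6): δ = 119.17°  ·
  (0,7): δ = 140.30°  ·
  (1,2): δ = 104.16°  ·
  (1,3): δ = 43.26°  ·
  (1,4): δ = 17.06°  ✓
  (1,5): δ = 2.97°  ✓
  (1,6): δ = 22.38°  ✓
  (1,7): δ = 43.51°  ·
  (2,3): δ = 119.10°  ·
  (2,4): δ = 92.90°  ·
  (2,5): δ = 72.87°  ·
  (2,6): δ = 53.47°  ·
  (2,7): δ = 32.34°  ·
  (3,4): δ = 153.80°  ·
  (3,5): δ = 133.77°  ·
  (3,6): δ = 114.37°  ·
  (3,7): δ = 93.24°  ·
  (4,5): δ = 159.97°  ·
  (4,6): δ = 140.57°  ·
  (4,7): δ = 119.44°  ·
  (5,6): δ = 160.59°  ·
  (5,7): δ = 139.46°  ·
  (6,7): δ = 158.87°  ·
antipodal pairs: 4

count = 4; pairs: (0,2), (1,4), (1,5), (1,6)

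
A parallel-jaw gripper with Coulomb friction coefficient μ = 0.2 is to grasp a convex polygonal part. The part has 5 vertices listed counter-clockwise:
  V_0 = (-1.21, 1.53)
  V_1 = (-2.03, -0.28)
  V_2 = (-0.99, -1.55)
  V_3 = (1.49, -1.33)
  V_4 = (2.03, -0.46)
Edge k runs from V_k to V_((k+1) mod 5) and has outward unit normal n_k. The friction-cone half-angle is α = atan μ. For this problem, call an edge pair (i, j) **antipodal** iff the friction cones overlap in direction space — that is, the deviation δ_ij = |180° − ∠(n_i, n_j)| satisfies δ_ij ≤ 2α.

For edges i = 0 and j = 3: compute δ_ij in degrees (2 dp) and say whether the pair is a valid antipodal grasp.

α = atan 0.2 = 11.31°;  2α = 22.62°
edge 0: e_0 = (-0.82, -1.81);  n_0 = (-0.9109, +0.4127)
edge 3: e_3 = (+0.54, +0.87);  n_3 = (+0.8496, -0.5274)
∠(n_0, n_3) = 172.54°
δ = |180° − 172.54°| = 7.46°
7.46° ≤ 2α = 22.62°  →  valid

δ = 7.46°, valid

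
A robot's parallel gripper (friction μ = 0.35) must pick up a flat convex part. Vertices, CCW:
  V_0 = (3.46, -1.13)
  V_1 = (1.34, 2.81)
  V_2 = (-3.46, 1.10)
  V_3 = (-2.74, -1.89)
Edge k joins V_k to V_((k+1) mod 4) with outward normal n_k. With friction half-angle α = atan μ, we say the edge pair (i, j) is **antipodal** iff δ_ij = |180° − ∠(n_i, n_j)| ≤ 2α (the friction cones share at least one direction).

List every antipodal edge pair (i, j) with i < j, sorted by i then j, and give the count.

count = 2; pairs: (0,2), (1,3)

α = atan 0.35 = 19.29°;  2α = 38.58°
n_0 = (+0.8806, +0.4738)
n_1 = (-0.3356, +0.9420)
n_2 = (-0.9722, -0.2341)
n_3 = (+0.1217, -0.9926)
  (0,1): δ = 98.67°  ·
  (0,2): δ = 14.74°  ✓
  (0,3): δ = 68.71°  ·
  (1,2): δ = 96.07°  ·
  (1,3): δ = 12.62°  ✓
  (2,3): δ = 96.55°  ·
antipodal pairs: 2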